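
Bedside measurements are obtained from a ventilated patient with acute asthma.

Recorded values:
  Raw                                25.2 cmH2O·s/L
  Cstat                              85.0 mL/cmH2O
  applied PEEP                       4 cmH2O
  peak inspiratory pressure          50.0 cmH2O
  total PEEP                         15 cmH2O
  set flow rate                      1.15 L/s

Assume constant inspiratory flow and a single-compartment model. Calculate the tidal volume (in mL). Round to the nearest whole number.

512

Total PEEP = 15 cmH2O (set 4 + intrinsic 11); this is the baseline alveolar pressure.
Equation of motion (constant flow): PIP = Vt/C + R·V̇ + PEEP.
Vt/C = PIP − R·V̇ − PEEP = 50.0 − 28.98 − 15 = 6.02 cmH2O.
Vt = C × 6.02 = 85.0 × 6.02 = 511.7 mL.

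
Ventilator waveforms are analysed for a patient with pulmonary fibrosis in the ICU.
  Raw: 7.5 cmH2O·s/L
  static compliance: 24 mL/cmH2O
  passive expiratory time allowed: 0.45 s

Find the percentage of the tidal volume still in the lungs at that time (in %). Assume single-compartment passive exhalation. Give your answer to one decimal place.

τ = R × C = 7.5 × 24 mL/cmH2O = 7.5 × 0.024 L/cmH2O = 0.18 s.
Passive exhalation: V(t)/V₀ = e^(−t/τ) = e^(−0.45/0.18) = 0.08208.
Fraction remaining = 0.08208 → 8.208%.

8.2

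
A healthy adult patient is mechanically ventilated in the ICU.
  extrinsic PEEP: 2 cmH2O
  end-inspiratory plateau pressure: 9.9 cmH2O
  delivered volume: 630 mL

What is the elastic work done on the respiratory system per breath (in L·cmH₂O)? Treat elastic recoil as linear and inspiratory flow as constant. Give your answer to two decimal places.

Elastic work ≈ ½ × (Pplat − PEEP) × Vt = 0.5 × (9.9 − 2) × 0.630 L = 0.5 × 7.9 × 0.630 = 2.489 L·cmH2O.

2.49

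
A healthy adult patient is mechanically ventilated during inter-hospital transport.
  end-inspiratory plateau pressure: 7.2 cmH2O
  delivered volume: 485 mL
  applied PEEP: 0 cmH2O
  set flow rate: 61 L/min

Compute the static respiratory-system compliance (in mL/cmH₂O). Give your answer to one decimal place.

67.4

Cstat = Vt / (Pplat − PEEP) = 485 / (7.2 − 0) = 485 / 7.2 = 67.361 mL/cmH2O.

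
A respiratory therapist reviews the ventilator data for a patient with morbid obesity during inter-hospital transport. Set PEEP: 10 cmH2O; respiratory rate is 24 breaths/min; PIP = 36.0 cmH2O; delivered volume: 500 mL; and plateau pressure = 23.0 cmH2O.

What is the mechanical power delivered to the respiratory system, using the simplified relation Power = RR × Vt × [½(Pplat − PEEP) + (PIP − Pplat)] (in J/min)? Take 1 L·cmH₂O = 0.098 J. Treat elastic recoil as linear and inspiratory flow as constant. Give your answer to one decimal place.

22.9

Per-breath work = Vt × [½(Pplat−PEEP) + (PIP−Pplat)] = 0.500 × [0.5×13.0 + 13.0] = 0.500 × 19.5 = 9.75 L·cmH2O.
Power = 24 × 9.75 = 234.0 L·cmH2O/min.
× 0.098 J/(L·cmH2O) → 22.932 J/min.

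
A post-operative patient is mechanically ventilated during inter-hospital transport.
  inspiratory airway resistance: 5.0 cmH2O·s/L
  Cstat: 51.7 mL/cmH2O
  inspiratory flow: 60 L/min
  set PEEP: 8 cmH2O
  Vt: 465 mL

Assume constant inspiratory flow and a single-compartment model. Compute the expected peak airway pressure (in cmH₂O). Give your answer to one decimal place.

Flow: 60 L/min ÷ 60 = 1 L/s.
Equation of motion (constant flow): PIP = Vt/C + R·V̇ + PEEP.
PIP = 465/51.7 + 5.0×1 + 8 = 8.994 + 5.0 + 8 = 21.994 cmH2O.

22.0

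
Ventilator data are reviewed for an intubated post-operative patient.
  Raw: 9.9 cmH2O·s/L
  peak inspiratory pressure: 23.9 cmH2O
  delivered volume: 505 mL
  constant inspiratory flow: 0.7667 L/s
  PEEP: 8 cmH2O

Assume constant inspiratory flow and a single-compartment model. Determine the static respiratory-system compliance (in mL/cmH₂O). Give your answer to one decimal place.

Equation of motion (constant flow): PIP = Vt/C + R·V̇ + PEEP.
Vt/C = PIP − R·V̇ − PEEP = 23.9 − 9.9×0.7667 − 8 = 23.9 − 7.59 − 8 = 8.31 cmH2O.
C = Vt / 8.31 = 505 / 8.31 = 60.77 mL/cmH2O.

60.8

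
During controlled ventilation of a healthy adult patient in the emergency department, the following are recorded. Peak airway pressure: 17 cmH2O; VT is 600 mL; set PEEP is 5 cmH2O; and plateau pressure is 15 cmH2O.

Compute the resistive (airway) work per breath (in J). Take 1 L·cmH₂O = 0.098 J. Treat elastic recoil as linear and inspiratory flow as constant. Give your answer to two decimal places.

With constant inspiratory flow the resistive pressure is constant at PIP − Pplat = 17 − 15 = 2.0 cmH2O, so resistive work = 2.0 × 0.600 = 1.2 L·cmH2O.
× 0.098 J/(L·cmH2O) → 0.1176 J.

0.12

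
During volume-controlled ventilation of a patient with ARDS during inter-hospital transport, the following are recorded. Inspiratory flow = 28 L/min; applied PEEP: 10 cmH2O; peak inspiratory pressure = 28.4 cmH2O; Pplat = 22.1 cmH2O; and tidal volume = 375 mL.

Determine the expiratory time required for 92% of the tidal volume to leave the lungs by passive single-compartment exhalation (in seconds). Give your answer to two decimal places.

1.06

Flow: 28 L/min ÷ 60 = 0.4667 L/s.
R = (PIP − Pplat)/V̇ = (28.4 − 22.1) / 0.4667 = 6.3/0.4667 = 13.499 cmH2O·s/L.
C = Vt/(Pplat − PEEP) = 375.0 / (22.1 − 10) = 375.0/12.1 = 30.992 mL/cmH2O.
τ = R × C = 13.499 × 0.03099 L/cmH2O = 0.4183 s.
t = −τ·ln(1 − 0.92) = −0.4183·ln(0.08) = 1.057 s.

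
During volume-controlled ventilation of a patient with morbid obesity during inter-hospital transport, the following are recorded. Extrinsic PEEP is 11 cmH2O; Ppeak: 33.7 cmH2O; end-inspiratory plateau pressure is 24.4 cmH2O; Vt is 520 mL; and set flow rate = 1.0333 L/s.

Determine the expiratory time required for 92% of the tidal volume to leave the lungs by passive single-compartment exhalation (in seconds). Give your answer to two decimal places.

R = (PIP − Pplat)/V̇ = (33.7 − 24.4) / 1.0333 = 9.3/1.0333 = 9.0 cmH2O·s/L.
C = Vt/(Pplat − PEEP) = 520.0 / (24.4 − 11) = 520.0/13.4 = 38.806 mL/cmH2O.
τ = R × C = 9.0 × 0.03881 L/cmH2O = 0.3493 s.
t = −τ·ln(1 − 0.92) = −0.3493·ln(0.08) = 0.8822 s.

0.88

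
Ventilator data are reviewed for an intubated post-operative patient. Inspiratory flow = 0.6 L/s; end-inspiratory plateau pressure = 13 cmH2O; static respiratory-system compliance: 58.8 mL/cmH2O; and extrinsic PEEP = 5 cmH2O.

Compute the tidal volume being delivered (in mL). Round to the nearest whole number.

Vt = Cstat × (Pplat − PEEP) = 58.8 × (13 − 5) = 58.8 × 8.0 = 470.4 mL.

470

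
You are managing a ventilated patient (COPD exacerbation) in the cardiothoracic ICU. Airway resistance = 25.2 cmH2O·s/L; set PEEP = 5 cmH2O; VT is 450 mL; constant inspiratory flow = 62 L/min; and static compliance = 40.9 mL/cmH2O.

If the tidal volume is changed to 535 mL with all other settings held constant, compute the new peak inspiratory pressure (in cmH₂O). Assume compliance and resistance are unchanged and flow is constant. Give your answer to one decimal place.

Flow: 62 L/min ÷ 60 = 1.0333 L/s.
PIP = Vt/C + R·V̇ + PEEP (constant-flow equation of motion).
Only the elastic term changes: ΔPIP = ΔVt / C = (535 − 450) / 40.9 = 2.078 cmH2O.
Original PIP = 450/40.9 + 25.2×1.0333 + 5 = 42.042 cmH2O; new PIP = 42.042 + (2.078) = 44.12 cmH2O.

44.1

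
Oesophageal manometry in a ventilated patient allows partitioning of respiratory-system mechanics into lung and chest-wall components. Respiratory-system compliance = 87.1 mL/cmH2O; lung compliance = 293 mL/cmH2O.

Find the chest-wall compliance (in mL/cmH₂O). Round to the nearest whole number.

1/Ccw = 1/Crs − 1/CL.
1/Ccw = 1/87.1 − 1/293 = 0.008068.
Ccw = 123.95 mL/cmH2O.

124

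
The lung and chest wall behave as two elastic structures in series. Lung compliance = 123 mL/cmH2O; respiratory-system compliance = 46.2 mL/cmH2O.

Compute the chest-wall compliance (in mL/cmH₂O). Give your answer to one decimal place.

74.0

1/Ccw = 1/Crs − 1/CL.
1/Ccw = 1/46.2 − 1/123 = 0.01351.
Ccw = 74.019 mL/cmH2O.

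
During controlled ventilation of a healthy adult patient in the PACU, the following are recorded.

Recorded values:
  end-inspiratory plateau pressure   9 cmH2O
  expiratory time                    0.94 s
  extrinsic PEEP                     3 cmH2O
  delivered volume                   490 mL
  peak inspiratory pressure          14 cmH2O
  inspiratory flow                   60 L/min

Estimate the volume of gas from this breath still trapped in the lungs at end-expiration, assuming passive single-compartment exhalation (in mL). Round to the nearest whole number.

49

Flow: 60 L/min ÷ 60 = 1 L/s.
R = (PIP − Pplat)/V̇ = (14 − 9) / 1 = 5.0/1 = 5.0 cmH2O·s/L.
C = Vt/(Pplat − PEEP) = 490.0 / (9 − 3) = 490.0/6.0 = 81.667 mL/cmH2O.
τ = R × C = 5.0 × 0.08167 L/cmH2O = 0.4084 s.
Fraction remaining = e^(−Te/τ) = e^(−0.94/0.4084) = 0.1001.
Trapped volume = 490.0 × 0.1001 = 49.049 mL.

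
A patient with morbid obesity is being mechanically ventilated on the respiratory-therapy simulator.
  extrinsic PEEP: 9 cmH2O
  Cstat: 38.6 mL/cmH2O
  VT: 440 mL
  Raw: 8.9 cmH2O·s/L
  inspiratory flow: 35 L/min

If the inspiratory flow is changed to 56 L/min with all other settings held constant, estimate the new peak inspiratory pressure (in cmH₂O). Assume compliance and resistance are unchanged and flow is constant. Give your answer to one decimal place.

Flow: 35 L/min ÷ 60 = 0.5833 L/s.
New flow: 56 L/min ÷ 60 = 0.9333 L/s.
PIP = Vt/C + R·V̇ + PEEP (constant-flow equation of motion).
Only the resistive term changes: ΔPIP = R × ΔV̇ = 8.9 × (0.9333 − 0.5833) = 8.9 × 0.35 = 3.115 cmH2O.
Original PIP = 440/38.6 + 8.9×0.5833 + 9 = 25.59 cmH2O; new PIP = 25.59 + (3.115) = 28.705 cmH2O.

28.7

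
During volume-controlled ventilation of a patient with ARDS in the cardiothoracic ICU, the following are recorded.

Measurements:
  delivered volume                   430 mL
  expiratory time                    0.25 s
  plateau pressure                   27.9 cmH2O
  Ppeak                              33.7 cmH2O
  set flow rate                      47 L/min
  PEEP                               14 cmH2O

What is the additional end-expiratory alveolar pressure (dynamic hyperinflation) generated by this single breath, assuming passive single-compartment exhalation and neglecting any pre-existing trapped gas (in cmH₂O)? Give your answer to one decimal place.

Flow: 47 L/min ÷ 60 = 0.7833 L/s.
R = (PIP − Pplat)/V̇ = (33.7 − 27.9) / 0.7833 = 5.8/0.7833 = 7.405 cmH2O·s/L.
C = Vt/(Pplat − PEEP) = 430.0 / (27.9 − 14) = 430.0/13.9 = 30.935 mL/cmH2O.
τ = R × C = 7.405 × 0.03094 L/cmH2O = 0.2291 s.
Fraction remaining = e^(−Te/τ) = e^(−0.25/0.2291) = 0.3358; trapped volume = 430.0 × 0.3358 = 144.39 mL.
Additional alveolar pressure from trapping ≈ V_trapped / C = 144.39 / 30.935 = 4.668 cmH2O.

4.7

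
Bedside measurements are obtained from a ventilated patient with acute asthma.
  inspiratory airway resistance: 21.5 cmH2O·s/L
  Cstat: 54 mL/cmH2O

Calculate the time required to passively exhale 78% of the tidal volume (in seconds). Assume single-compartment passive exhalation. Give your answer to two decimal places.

1.76

τ = R × C = 21.5 × 54 mL/cmH2O = 21.5 × 0.054 L/cmH2O = 1.161 s.
Exhaled fraction f = 1 − e^(−t/τ) → t = −τ·ln(1 − f) = −1.161·ln(0.22) = 1.758 s.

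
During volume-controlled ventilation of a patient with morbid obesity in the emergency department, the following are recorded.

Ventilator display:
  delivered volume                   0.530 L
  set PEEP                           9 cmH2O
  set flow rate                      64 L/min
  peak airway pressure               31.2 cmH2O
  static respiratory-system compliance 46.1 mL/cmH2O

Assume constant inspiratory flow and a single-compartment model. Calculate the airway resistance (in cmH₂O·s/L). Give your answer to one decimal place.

Flow: 64 L/min ÷ 60 = 1.0667 L/s.
Equation of motion (constant flow): PIP = Vt/C + R·V̇ + PEEP.
R·V̇ = PIP − Vt/C − PEEP = 31.2 − 530/46.1 − 9 = 31.2 − 11.497 − 9 = 10.703 cmH2O.
R = 10.703 / 1.0667 = 10.034 cmH2O·s/L.

10.0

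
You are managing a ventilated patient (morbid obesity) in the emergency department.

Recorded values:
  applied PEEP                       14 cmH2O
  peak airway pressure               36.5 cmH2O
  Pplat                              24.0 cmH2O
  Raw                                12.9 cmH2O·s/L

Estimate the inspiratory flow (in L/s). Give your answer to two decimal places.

0.97

flow = (PIP − Pplat) / Raw = 12.5 / 12.9 = 0.969 L/s.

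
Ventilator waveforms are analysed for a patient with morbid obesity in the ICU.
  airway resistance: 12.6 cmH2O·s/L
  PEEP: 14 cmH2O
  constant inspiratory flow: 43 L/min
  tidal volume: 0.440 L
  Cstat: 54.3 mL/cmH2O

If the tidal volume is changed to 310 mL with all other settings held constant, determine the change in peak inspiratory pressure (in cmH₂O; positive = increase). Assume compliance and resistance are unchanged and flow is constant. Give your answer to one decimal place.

-2.4

PIP = Vt/C + R·V̇ + PEEP (constant-flow equation of motion).
Only the elastic term changes: ΔPIP = ΔVt / C = (310 − 440) / 54.3 = -2.394 cmH2O.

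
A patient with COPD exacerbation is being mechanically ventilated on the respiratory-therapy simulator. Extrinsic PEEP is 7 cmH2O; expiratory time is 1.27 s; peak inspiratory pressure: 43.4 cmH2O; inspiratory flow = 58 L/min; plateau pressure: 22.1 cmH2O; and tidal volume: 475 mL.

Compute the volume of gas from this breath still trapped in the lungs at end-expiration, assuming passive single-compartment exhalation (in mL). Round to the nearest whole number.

76

Flow: 58 L/min ÷ 60 = 0.9667 L/s.
R = (PIP − Pplat)/V̇ = (43.4 − 22.1) / 0.9667 = 21.3/0.9667 = 22.034 cmH2O·s/L.
C = Vt/(Pplat − PEEP) = 475.0 / (22.1 − 7) = 475.0/15.1 = 31.457 mL/cmH2O.
τ = R × C = 22.034 × 0.03146 L/cmH2O = 0.6932 s.
Fraction remaining = e^(−Te/τ) = e^(−1.27/0.6932) = 0.1601.
Trapped volume = 475.0 × 0.1601 = 76.048 mL.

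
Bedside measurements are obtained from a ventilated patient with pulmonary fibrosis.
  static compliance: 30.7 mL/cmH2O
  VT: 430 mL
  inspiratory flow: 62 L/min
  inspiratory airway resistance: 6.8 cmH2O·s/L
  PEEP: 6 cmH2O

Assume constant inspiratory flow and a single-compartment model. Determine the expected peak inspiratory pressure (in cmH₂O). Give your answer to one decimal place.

Flow: 62 L/min ÷ 60 = 1.0333 L/s.
Equation of motion (constant flow): PIP = Vt/C + R·V̇ + PEEP.
PIP = 430/30.7 + 6.8×1.0333 + 6 = 14.007 + 7.026 + 6 = 27.033 cmH2O.

27.0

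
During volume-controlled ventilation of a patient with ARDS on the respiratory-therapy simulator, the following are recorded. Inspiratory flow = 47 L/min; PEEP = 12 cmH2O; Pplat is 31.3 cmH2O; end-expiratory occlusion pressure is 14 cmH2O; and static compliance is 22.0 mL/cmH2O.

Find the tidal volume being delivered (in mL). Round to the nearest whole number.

381

End-expiratory occlusion gives total PEEP = 14 cmH2O (intrinsic PEEP = 14 − 12 = 2). Use total PEEP for the elastic gradient.
Vt = Cstat × (Pplat − PEEPtotal) = 22.0 × (31.3 − 14) = 22.0 × 17.3 = 380.6 mL.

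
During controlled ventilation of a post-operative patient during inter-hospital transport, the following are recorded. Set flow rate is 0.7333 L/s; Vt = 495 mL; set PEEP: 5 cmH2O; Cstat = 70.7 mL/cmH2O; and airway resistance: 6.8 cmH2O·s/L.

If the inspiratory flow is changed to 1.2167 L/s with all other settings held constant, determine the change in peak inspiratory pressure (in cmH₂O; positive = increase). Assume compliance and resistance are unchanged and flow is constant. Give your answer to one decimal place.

3.3

PIP = Vt/C + R·V̇ + PEEP (constant-flow equation of motion).
Only the resistive term changes: ΔPIP = R × ΔV̇ = 6.8 × (1.2167 − 0.7333) = 6.8 × 0.4834 = 3.287 cmH2O.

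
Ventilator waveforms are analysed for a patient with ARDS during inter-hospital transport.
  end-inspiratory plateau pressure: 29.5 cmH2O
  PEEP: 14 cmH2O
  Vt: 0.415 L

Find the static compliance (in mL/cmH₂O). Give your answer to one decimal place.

Cstat = Vt / (Pplat − PEEP) = 415 / (29.5 − 14) = 415 / 15.5 = 26.774 mL/cmH2O.

26.8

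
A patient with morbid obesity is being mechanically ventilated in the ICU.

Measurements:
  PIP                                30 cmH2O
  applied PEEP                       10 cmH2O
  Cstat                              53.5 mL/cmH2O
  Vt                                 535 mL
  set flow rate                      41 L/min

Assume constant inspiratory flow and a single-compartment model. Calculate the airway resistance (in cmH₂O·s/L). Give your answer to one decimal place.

Flow: 41 L/min ÷ 60 = 0.6833 L/s.
Equation of motion (constant flow): PIP = Vt/C + R·V̇ + PEEP.
R·V̇ = PIP − Vt/C − PEEP = 30 − 535/53.5 − 10 = 30 − 10.0 − 10 = 10.0 cmH2O.
R = 10.0 / 0.6833 = 14.635 cmH2O·s/L.

14.6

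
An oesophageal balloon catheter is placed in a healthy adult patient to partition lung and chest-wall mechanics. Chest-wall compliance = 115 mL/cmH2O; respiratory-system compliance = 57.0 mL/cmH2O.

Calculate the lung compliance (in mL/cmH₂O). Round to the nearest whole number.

113

1/CL = 1/Crs − 1/Ccw.
1/CL = 1/57.0 − 1/115 = 0.008848.
CL = 113.02 mL/cmH2O.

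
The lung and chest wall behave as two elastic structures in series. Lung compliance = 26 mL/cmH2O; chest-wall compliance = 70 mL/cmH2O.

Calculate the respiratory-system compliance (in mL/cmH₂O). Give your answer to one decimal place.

19.0

Lung and chest wall are elastances in series: 1/Crs = 1/CL + 1/Ccw.
1/Crs = 1/26 + 1/70 = 0.05275.
Crs = 18.957 mL/cmH2O.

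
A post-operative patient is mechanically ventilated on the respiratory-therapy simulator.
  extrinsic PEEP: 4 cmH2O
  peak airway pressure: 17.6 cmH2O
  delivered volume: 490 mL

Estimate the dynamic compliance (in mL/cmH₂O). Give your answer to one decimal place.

Dynamic compliance = Vt / (PIP − PEEP) = 490 / (17.6 − 4) = 490 / 13.6 = 36.029 mL/cmH2O.

36.0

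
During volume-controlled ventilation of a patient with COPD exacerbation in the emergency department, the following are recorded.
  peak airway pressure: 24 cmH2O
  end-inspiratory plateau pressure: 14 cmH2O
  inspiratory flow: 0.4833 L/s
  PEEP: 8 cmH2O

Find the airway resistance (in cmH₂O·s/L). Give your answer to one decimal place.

Raw = (PIP − Pplat) / flow = (24 − 14) / 0.4833 = 10.0 / 0.4833 = 20.691 cmH2O·s/L.

20.7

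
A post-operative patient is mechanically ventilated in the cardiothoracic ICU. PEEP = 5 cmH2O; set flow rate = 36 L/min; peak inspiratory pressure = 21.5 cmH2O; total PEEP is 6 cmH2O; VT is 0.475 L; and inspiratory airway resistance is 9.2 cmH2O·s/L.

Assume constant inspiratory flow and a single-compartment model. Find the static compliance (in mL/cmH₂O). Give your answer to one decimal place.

Flow: 36 L/min ÷ 60 = 0.6 L/s.
Total PEEP = 6 cmH2O (set 5 + intrinsic 1); this is the baseline alveolar pressure.
Equation of motion (constant flow): PIP = Vt/C + R·V̇ + PEEP.
Vt/C = PIP − R·V̇ − PEEP = 21.5 − 9.2×0.6 − 6 = 21.5 − 5.52 − 6 = 9.98 cmH2O.
C = Vt / 9.98 = 475 / 9.98 = 47.595 mL/cmH2O.

47.6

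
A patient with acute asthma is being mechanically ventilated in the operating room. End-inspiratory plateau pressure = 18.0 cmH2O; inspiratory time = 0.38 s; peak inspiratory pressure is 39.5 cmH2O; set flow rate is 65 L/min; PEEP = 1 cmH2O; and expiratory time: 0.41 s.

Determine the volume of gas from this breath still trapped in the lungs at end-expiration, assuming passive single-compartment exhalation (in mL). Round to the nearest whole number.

Flow: 65 L/min ÷ 60 = 1.0833 L/s.
Vt = flow × Ti = 1.0833 L/s × 0.38 s × 1000 mL/L = 411.65 mL.
R = (PIP − Pplat)/V̇ = (39.5 − 18.0) / 1.0833 = 21.5/1.0833 = 19.847 cmH2O·s/L.
C = Vt/(Pplat − PEEP) = 411.65 / (18.0 − 1) = 411.65/17.0 = 24.215 mL/cmH2O.
τ = R × C = 19.847 × 0.02422 L/cmH2O = 0.4807 s.
Fraction remaining = e^(−Te/τ) = e^(−0.41/0.4807) = 0.4262.
Trapped volume = 411.65 × 0.4262 = 175.45 mL.

175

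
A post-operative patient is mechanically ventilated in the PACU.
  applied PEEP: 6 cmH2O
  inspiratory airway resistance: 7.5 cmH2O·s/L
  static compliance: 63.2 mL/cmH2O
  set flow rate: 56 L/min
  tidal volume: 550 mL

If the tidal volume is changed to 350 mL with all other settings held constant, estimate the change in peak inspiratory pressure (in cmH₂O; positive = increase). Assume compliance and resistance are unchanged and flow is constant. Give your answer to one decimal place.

-3.2

PIP = Vt/C + R·V̇ + PEEP (constant-flow equation of motion).
Only the elastic term changes: ΔPIP = ΔVt / C = (350 − 550) / 63.2 = -3.165 cmH2O.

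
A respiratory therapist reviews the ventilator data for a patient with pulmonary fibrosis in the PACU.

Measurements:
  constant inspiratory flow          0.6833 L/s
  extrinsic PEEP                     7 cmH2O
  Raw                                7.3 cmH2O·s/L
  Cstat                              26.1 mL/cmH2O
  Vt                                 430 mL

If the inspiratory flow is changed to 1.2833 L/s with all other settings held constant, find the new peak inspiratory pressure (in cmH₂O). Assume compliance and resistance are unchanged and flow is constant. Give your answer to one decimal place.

PIP = Vt/C + R·V̇ + PEEP (constant-flow equation of motion).
Only the resistive term changes: ΔPIP = R × ΔV̇ = 7.3 × (1.2833 − 0.6833) = 7.3 × 0.6 = 4.38 cmH2O.
Original PIP = 430/26.1 + 7.3×0.6833 + 7 = 28.463 cmH2O; new PIP = 28.463 + (4.38) = 32.843 cmH2O.

32.8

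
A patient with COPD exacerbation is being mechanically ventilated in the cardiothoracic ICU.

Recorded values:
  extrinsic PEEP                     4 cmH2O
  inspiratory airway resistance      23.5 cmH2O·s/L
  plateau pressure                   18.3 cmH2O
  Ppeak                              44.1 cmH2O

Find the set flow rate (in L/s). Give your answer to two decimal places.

1.10

flow = (PIP − Pplat) / Raw = 25.8 / 23.5 = 1.098 L/s.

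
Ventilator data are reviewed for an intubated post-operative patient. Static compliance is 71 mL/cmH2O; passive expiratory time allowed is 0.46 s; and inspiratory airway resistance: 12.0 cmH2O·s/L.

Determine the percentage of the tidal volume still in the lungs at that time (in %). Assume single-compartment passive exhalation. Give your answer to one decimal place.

58.3

τ = R × C = 12.0 × 71 mL/cmH2O = 12.0 × 0.071 L/cmH2O = 0.852 s.
Passive exhalation: V(t)/V₀ = e^(−t/τ) = e^(−0.46/0.852) = 0.5828.
Fraction remaining = 0.5828 → 58.28%.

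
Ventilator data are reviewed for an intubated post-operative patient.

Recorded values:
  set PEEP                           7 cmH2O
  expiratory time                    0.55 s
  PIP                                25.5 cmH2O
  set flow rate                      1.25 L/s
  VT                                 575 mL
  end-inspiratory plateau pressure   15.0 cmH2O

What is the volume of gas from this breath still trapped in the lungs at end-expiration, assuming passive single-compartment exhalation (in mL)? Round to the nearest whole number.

R = (PIP − Pplat)/V̇ = (25.5 − 15.0) / 1.25 = 10.5/1.25 = 8.4 cmH2O·s/L.
C = Vt/(Pplat − PEEP) = 575.0 / (15.0 − 7) = 575.0/8.0 = 71.875 mL/cmH2O.
τ = R × C = 8.4 × 0.07188 L/cmH2O = 0.6038 s.
Fraction remaining = e^(−Te/τ) = e^(−0.55/0.6038) = 0.4022.
Trapped volume = 575.0 × 0.4022 = 231.27 mL.

231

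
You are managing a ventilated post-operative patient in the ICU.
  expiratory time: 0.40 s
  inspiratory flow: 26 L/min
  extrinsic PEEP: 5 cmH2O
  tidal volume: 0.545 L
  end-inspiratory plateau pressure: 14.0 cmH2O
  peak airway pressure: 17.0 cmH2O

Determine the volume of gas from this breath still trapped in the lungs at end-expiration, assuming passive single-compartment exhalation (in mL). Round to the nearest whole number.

210

Flow: 26 L/min ÷ 60 = 0.4333 L/s.
R = (PIP − Pplat)/V̇ = (17.0 − 14.0) / 0.4333 = 3.0/0.4333 = 6.924 cmH2O·s/L.
C = Vt/(Pplat − PEEP) = 545.0 / (14.0 − 5) = 545.0/9.0 = 60.556 mL/cmH2O.
τ = R × C = 6.924 × 0.06056 L/cmH2O = 0.4193 s.
Fraction remaining = e^(−Te/τ) = e^(−0.40/0.4193) = 0.3852.
Trapped volume = 545.0 × 0.3852 = 209.93 mL.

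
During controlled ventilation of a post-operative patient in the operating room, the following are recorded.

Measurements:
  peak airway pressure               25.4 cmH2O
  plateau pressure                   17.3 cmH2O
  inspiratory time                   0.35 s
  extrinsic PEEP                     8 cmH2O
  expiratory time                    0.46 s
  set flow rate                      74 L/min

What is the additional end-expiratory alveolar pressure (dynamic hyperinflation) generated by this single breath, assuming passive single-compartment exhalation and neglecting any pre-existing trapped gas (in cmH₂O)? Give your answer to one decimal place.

2.1

Flow: 74 L/min ÷ 60 = 1.2333 L/s.
Vt = flow × Ti = 1.2333 L/s × 0.35 s × 1000 mL/L = 431.66 mL.
R = (PIP − Pplat)/V̇ = (25.4 − 17.3) / 1.2333 = 8.1/1.2333 = 6.568 cmH2O·s/L.
C = Vt/(Pplat − PEEP) = 431.66 / (17.3 − 8) = 431.66/9.3 = 46.415 mL/cmH2O.
τ = R × C = 6.568 × 0.04642 L/cmH2O = 0.3049 s.
Fraction remaining = e^(−Te/τ) = e^(−0.46/0.3049) = 0.2212; trapped volume = 431.66 × 0.2212 = 95.483 mL.
Additional alveolar pressure from trapping ≈ V_trapped / C = 95.483 / 46.415 = 2.057 cmH2O.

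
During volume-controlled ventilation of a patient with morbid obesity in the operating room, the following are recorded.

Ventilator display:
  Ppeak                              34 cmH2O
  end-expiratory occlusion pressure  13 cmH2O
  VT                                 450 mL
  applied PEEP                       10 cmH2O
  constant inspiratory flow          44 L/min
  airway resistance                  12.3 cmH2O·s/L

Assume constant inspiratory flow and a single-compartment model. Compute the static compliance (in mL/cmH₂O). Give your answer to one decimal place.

Flow: 44 L/min ÷ 60 = 0.7333 L/s.
Total PEEP = 13 cmH2O (set 10 + intrinsic 3); this is the baseline alveolar pressure.
Equation of motion (constant flow): PIP = Vt/C + R·V̇ + PEEP.
Vt/C = PIP − R·V̇ − PEEP = 34 − 12.3×0.7333 − 13 = 34 − 9.02 − 13 = 11.98 cmH2O.
C = Vt / 11.98 = 450 / 11.98 = 37.563 mL/cmH2O.

37.6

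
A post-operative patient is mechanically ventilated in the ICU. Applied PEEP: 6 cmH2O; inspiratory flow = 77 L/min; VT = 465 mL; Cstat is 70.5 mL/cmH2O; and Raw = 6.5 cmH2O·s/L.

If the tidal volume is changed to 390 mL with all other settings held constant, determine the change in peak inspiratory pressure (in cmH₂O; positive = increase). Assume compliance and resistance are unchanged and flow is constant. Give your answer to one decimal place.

PIP = Vt/C + R·V̇ + PEEP (constant-flow equation of motion).
Only the elastic term changes: ΔPIP = ΔVt / C = (390 − 465) / 70.5 = -1.064 cmH2O.

-1.1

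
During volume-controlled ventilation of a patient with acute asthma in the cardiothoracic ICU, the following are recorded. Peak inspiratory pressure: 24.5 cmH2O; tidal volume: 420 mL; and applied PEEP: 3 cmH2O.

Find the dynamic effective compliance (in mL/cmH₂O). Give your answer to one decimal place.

19.5

Dynamic compliance = Vt / (PIP − PEEP) = 420 / (24.5 − 3) = 420 / 21.5 = 19.535 mL/cmH2O.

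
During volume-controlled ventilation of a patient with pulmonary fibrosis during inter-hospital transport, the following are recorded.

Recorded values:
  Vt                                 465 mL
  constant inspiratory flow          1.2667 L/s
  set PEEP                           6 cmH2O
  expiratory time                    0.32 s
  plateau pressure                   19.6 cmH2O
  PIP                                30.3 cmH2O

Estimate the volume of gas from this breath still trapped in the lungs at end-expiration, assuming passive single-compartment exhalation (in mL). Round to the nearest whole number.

154

R = (PIP − Pplat)/V̇ = (30.3 − 19.6) / 1.2667 = 10.7/1.2667 = 8.447 cmH2O·s/L.
C = Vt/(Pplat − PEEP) = 465.0 / (19.6 − 6) = 465.0/13.6 = 34.191 mL/cmH2O.
τ = R × C = 8.447 × 0.03419 L/cmH2O = 0.2888 s.
Fraction remaining = e^(−Te/τ) = e^(−0.32/0.2888) = 0.3302.
Trapped volume = 465.0 × 0.3302 = 153.54 mL.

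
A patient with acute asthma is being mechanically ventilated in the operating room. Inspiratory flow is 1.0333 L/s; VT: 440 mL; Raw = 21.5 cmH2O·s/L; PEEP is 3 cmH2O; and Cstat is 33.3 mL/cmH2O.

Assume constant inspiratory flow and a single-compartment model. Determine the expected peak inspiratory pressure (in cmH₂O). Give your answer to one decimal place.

38.4

Equation of motion (constant flow): PIP = Vt/C + R·V̇ + PEEP.
PIP = 440/33.3 + 21.5×1.0333 + 3 = 13.213 + 22.216 + 3 = 38.429 cmH2O.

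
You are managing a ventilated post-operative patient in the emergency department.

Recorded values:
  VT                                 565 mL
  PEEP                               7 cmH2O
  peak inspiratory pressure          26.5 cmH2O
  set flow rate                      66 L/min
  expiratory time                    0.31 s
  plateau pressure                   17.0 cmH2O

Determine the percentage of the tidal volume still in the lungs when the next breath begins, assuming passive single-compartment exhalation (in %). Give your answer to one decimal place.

Flow: 66 L/min ÷ 60 = 1.1 L/s.
R = (PIP − Pplat)/V̇ = (26.5 − 17.0) / 1.1 = 9.5/1.1 = 8.636 cmH2O·s/L.
C = Vt/(Pplat − PEEP) = 565.0 / (17.0 − 7) = 565.0/10.0 = 56.5 mL/cmH2O.
τ = R × C = 8.636 × 0.0565 L/cmH2O = 0.4879 s.
Fraction remaining at end-expiration = e^(−Te/τ) = e^(−0.31/0.4879) = 0.5297 → 52.97%.

53.0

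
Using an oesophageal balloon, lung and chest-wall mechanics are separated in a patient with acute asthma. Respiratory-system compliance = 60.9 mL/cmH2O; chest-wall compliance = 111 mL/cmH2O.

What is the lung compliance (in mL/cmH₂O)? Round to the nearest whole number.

1/CL = 1/Crs − 1/Ccw.
1/CL = 1/60.9 − 1/111 = 0.007411.
CL = 134.93 mL/cmH2O.

135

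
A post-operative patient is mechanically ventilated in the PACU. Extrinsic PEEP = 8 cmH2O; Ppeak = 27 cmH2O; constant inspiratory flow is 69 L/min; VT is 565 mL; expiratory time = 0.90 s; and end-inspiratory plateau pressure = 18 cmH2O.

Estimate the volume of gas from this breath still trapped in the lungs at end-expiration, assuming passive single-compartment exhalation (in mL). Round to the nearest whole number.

74

Flow: 69 L/min ÷ 60 = 1.15 L/s.
R = (PIP − Pplat)/V̇ = (27 − 18) / 1.15 = 9.0/1.15 = 7.826 cmH2O·s/L.
C = Vt/(Pplat − PEEP) = 565.0 / (18 − 8) = 565.0/10.0 = 56.5 mL/cmH2O.
τ = R × C = 7.826 × 0.0565 L/cmH2O = 0.4422 s.
Fraction remaining = e^(−Te/τ) = e^(−0.90/0.4422) = 0.1306.
Trapped volume = 565.0 × 0.1306 = 73.789 mL.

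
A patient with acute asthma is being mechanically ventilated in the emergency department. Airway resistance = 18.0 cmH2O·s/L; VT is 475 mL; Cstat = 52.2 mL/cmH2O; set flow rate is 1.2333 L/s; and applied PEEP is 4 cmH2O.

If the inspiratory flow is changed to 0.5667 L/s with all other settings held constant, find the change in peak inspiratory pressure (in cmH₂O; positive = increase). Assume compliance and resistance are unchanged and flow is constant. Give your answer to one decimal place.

-12.0

PIP = Vt/C + R·V̇ + PEEP (constant-flow equation of motion).
Only the resistive term changes: ΔPIP = R × ΔV̇ = 18.0 × (0.5667 − 1.2333) = 18.0 × -0.6666 = -11.999 cmH2O.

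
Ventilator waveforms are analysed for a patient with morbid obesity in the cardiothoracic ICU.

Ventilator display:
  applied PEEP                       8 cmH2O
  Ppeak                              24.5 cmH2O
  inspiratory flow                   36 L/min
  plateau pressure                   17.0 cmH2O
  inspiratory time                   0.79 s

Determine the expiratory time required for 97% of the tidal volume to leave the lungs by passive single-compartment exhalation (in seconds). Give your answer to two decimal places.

2.31

Flow: 36 L/min ÷ 60 = 0.6 L/s.
Vt = flow × Ti = 0.6 L/s × 0.79 s × 1000 mL/L = 474.0 mL.
R = (PIP − Pplat)/V̇ = (24.5 − 17.0) / 0.6 = 7.5/0.6 = 12.5 cmH2O·s/L.
C = Vt/(Pplat − PEEP) = 474.0 / (17.0 − 8) = 474.0/9.0 = 52.667 mL/cmH2O.
τ = R × C = 12.5 × 0.05267 L/cmH2O = 0.6584 s.
t = −τ·ln(1 − 0.97) = −0.6584·ln(0.03) = 2.309 s.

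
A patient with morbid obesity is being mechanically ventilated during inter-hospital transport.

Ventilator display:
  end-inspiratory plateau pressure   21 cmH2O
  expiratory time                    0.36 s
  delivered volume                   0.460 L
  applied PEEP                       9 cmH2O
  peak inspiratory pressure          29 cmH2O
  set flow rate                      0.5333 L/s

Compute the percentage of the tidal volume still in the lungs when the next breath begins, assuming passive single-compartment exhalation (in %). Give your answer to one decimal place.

R = (PIP − Pplat)/V̇ = (29 − 21) / 0.5333 = 8.0/0.5333 = 15.001 cmH2O·s/L.
C = Vt/(Pplat − PEEP) = 460.0 / (21 − 9) = 460.0/12.0 = 38.333 mL/cmH2O.
τ = R × C = 15.001 × 0.03833 L/cmH2O = 0.575 s.
Fraction remaining at end-expiration = e^(−Te/τ) = e^(−0.36/0.575) = 0.5347 → 53.47%.

53.5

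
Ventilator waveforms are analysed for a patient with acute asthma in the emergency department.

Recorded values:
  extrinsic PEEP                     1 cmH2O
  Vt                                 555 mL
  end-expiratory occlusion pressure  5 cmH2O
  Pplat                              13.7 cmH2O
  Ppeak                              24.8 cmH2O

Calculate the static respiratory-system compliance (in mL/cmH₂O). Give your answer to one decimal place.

63.8

End-expiratory occlusion gives total PEEP = 5 cmH2O (intrinsic PEEP = 5 − 1 = 4). Use total PEEP for the elastic gradient.
Cstat = Vt / (Pplat − PEEPtotal) = 555 / (13.7 − 5) = 555 / 8.7 = 63.793 mL/cmH2O.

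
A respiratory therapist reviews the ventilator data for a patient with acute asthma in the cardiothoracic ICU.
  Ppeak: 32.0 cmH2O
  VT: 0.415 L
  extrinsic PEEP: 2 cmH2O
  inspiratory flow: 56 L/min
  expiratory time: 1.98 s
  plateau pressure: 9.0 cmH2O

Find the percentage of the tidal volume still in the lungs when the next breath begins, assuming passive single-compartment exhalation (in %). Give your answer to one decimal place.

Flow: 56 L/min ÷ 60 = 0.9333 L/s.
R = (PIP − Pplat)/V̇ = (32.0 − 9.0) / 0.9333 = 23.0/0.9333 = 24.644 cmH2O·s/L.
C = Vt/(Pplat − PEEP) = 415.0 / (9.0 − 2) = 415.0/7.0 = 59.286 mL/cmH2O.
τ = R × C = 24.644 × 0.05929 L/cmH2O = 1.461 s.
Fraction remaining at end-expiration = e^(−Te/τ) = e^(−1.98/1.461) = 0.2579 → 25.79%.

25.8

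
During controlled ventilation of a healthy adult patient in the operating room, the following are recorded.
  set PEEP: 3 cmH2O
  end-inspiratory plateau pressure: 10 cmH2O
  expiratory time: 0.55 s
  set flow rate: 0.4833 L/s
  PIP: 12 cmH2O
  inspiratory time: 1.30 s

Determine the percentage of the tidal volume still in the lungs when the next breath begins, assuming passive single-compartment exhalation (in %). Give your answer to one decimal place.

Vt = flow × Ti = 0.4833 L/s × 1.30 s × 1000 mL/L = 628.29 mL.
R = (PIP − Pplat)/V̇ = (12 − 10) / 0.4833 = 2.0/0.4833 = 4.138 cmH2O·s/L.
C = Vt/(Pplat − PEEP) = 628.29 / (10 − 3) = 628.29/7.0 = 89.756 mL/cmH2O.
τ = R × C = 4.138 × 0.08976 L/cmH2O = 0.3714 s.
Fraction remaining at end-expiration = e^(−Te/τ) = e^(−0.55/0.3714) = 0.2274 → 22.74%.

22.7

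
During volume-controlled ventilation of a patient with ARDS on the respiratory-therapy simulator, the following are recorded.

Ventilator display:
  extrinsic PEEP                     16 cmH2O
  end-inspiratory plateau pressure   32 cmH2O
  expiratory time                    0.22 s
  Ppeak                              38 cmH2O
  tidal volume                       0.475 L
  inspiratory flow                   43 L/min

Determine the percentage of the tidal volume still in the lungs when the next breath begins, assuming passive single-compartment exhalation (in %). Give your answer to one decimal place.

Flow: 43 L/min ÷ 60 = 0.7167 L/s.
R = (PIP − Pplat)/V̇ = (38 − 32) / 0.7167 = 6.0/0.7167 = 8.372 cmH2O·s/L.
C = Vt/(Pplat − PEEP) = 475.0 / (32 − 16) = 475.0/16.0 = 29.688 mL/cmH2O.
τ = R × C = 8.372 × 0.02969 L/cmH2O = 0.2486 s.
Fraction remaining at end-expiration = e^(−Te/τ) = e^(−0.22/0.2486) = 0.4127 → 41.27%.

41.3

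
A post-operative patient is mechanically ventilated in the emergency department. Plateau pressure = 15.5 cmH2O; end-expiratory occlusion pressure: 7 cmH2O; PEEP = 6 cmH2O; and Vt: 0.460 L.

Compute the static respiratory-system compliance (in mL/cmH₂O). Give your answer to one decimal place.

End-expiratory occlusion gives total PEEP = 7 cmH2O (intrinsic PEEP = 7 − 6 = 1). Use total PEEP for the elastic gradient.
Cstat = Vt / (Pplat − PEEPtotal) = 460 / (15.5 − 7) = 460 / 8.5 = 54.118 mL/cmH2O.

54.1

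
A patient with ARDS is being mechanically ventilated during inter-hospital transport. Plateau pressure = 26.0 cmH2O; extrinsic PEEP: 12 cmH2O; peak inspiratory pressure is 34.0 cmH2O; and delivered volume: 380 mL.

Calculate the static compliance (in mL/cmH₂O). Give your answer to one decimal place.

Cstat = Vt / (Pplat − PEEP) = 380 / (26.0 − 12) = 380 / 14.0 = 27.143 mL/cmH2O.

27.1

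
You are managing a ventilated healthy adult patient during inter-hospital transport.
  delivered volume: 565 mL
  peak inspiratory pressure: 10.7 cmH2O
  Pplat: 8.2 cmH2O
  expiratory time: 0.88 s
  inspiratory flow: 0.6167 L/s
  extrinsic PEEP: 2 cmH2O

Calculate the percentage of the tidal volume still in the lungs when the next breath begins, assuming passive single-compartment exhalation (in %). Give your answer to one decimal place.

R = (PIP − Pplat)/V̇ = (10.7 − 8.2) / 0.6167 = 2.5/0.6167 = 4.054 cmH2O·s/L.
C = Vt/(Pplat − PEEP) = 565.0 / (8.2 − 2) = 565.0/6.2 = 91.129 mL/cmH2O.
τ = R × C = 4.054 × 0.09113 L/cmH2O = 0.3694 s.
Fraction remaining at end-expiration = e^(−Te/τ) = e^(−0.88/0.3694) = 0.09234 → 9.234%.

9.2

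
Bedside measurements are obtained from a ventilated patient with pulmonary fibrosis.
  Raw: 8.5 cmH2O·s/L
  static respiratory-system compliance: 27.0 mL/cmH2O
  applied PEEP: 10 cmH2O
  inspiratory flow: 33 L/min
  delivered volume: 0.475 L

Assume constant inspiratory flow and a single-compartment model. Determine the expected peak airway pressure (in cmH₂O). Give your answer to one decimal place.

Flow: 33 L/min ÷ 60 = 0.55 L/s.
Equation of motion (constant flow): PIP = Vt/C + R·V̇ + PEEP.
PIP = 475/27.0 + 8.5×0.55 + 10 = 17.593 + 4.675 + 10 = 32.268 cmH2O.

32.3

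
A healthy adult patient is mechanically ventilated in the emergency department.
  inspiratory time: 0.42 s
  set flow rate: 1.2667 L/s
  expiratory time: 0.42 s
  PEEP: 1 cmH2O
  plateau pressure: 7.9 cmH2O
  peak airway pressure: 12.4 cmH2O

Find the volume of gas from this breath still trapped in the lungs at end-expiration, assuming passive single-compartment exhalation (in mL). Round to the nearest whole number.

115

Vt = flow × Ti = 1.2667 L/s × 0.42 s × 1000 mL/L = 532.01 mL.
R = (PIP − Pplat)/V̇ = (12.4 − 7.9) / 1.2667 = 4.5/1.2667 = 3.553 cmH2O·s/L.
C = Vt/(Pplat − PEEP) = 532.01 / (7.9 − 1) = 532.01/6.9 = 77.103 mL/cmH2O.
τ = R × C = 3.553 × 0.0771 L/cmH2O = 0.2739 s.
Fraction remaining = e^(−Te/τ) = e^(−0.42/0.2739) = 0.2158.
Trapped volume = 532.01 × 0.2158 = 114.81 mL.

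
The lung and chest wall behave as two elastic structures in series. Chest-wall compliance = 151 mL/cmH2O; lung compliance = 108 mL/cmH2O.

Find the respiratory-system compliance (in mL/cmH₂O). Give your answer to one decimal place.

Lung and chest wall are elastances in series: 1/Crs = 1/CL + 1/Ccw.
1/Crs = 1/108 + 1/151 = 0.01588.
Crs = 62.972 mL/cmH2O.

63.0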